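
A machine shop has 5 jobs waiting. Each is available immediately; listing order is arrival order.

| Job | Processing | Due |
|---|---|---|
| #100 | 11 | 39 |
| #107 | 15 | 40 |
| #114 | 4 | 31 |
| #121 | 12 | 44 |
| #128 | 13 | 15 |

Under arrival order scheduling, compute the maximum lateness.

40

FIFO (arrival order): #100 #107 #114 #121 #128.
#100: 0→11, due 39, lateness -28
#107: 11→26, due 40, lateness -14
#114: 26→30, due 31, lateness -1
#121: 30→42, due 44, lateness -2
#128: 42→55, due 15, lateness 40
Maximum = 40.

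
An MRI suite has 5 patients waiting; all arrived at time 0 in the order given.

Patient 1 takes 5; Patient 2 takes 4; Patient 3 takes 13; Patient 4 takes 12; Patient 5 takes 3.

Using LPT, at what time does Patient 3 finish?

13

LPT (decreasing processing time): Patient 3 Patient 4 Patient 1 Patient 2 Patient 5.
Patient 3: 0→13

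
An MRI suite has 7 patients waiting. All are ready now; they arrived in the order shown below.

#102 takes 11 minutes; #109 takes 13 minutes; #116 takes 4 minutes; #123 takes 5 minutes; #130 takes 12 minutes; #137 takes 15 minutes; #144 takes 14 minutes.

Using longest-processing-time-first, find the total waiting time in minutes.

275

LPT (decreasing processing time): #137 #144 #109 #130 #102 #123 #116.
#137: waits 0, runs 0→15
#144: waits 15, runs 15→29
#109: waits 29, runs 29→42
#130: waits 42, runs 42→54
#102: waits 54, runs 54→65
#123: waits 65, runs 65→70
#116: waits 70, runs 70→74
Sum = 0+15+29+42+54+65+70 = 275.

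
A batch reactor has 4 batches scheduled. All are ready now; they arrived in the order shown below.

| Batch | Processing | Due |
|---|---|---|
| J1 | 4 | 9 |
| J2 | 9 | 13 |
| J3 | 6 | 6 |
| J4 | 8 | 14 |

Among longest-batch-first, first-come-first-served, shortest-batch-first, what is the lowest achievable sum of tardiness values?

LPT (decreasing processing time): J2 J4 J3 J1.
J2: 0→9, due 13, tardiness 0
J4: 9→17, due 14, tardiness 3
J3: 17→23, due 6, tardiness 17
J1: 23→27, due 9, tardiness 18
Sum = 0+3+17+18 = 38.
FIFO (arrival order): J1 J2 J3 J4.
J1: 0→4, due 9, tardiness 0
J2: 4→13, due 13, tardiness 0
J3: 13→19, due 6, tardiness 13
J4: 19→27, due 14, tardiness 13
Sum = 0+0+13+13 = 26.
SPT (increasing processing time): J1 J3 J4 J2.
J1: 0→4, due 9, tardiness 0
J3: 4→10, due 6, tardiness 4
J4: 10→18, due 14, tardiness 4
J2: 18→27, due 13, tardiness 14
Sum = 0+4+4+14 = 22.
LPT 38, FIFO 26, SPT 22 → minimum 22.

22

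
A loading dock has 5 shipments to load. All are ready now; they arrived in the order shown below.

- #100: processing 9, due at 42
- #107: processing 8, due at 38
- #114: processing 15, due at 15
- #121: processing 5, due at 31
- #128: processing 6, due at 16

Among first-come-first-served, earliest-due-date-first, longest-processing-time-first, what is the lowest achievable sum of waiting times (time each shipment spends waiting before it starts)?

95

FIFO (arrival order): #100 #107 #114 #121 #128.
#100: waits 0, runs 0→9
#107: waits 9, runs 9→17
#114: waits 17, runs 17→32
#121: waits 32, runs 32→37
#128: waits 37, runs 37→43
Sum = 0+9+17+32+37 = 95.
EDD (increasing due date): #114 #128 #121 #107 #100.
#114: waits 0, runs 0→15
#128: waits 15, runs 15→21
#121: waits 21, runs 21→26
#107: waits 26, runs 26→34
#100: waits 34, runs 34→43
Sum = 0+15+21+26+34 = 96.
LPT (decreasing processing time): #114 #100 #107 #128 #121.
#114: waits 0, runs 0→15
#100: waits 15, runs 15→24
#107: waits 24, runs 24→32
#128: waits 32, runs 32→38
#121: waits 38, runs 38→43
Sum = 0+15+24+32+38 = 109.
FIFO 95, EDD 96, LPT 109 → minimum 95.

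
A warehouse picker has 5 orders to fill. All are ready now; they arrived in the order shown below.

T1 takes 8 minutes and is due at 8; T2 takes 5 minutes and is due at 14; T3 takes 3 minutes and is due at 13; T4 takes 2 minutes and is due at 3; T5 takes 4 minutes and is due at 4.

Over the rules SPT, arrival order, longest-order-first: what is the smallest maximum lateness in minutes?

14

SPT (increasing processing time): T4 T3 T5 T2 T1.
T4: 0→2, due 3, lateness -1
T3: 2→5, due 13, lateness -8
T5: 5→9, due 4, lateness 5
T2: 9→14, due 14, lateness 0
T1: 14→22, due 8, lateness 14
Maximum = 14.
FIFO (arrival order): T1 T2 T3 T4 T5.
T1: 0→8, due 8, lateness 0
T2: 8→13, due 14, lateness -1
T3: 13→16, due 13, lateness 3
T4: 16→18, due 3, lateness 15
T5: 18→22, due 4, lateness 18
Maximum = 18.
LPT (decreasing processing time): T1 T2 T5 T3 T4.
T1: 0→8, due 8, lateness 0
T2: 8→13, due 14, lateness -1
T5: 13→17, due 4, lateness 13
T3: 17→20, due 13, lateness 7
T4: 20→22, due 3, lateness 19
Maximum = 19.
SPT 14, FIFO 18, LPT 19 → minimum 14.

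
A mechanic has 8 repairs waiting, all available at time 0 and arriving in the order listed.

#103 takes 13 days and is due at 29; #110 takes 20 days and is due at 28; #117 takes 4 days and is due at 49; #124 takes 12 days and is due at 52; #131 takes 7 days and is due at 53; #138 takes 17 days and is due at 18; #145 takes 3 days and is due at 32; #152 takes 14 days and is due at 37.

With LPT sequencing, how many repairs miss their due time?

7

LPT (decreasing processing time): #110 #138 #152 #103 #124 #131 #117 #145.
#110: 0→20, due 28, tardiness 0
#138: 20→37, due 18, tardiness 19
#152: 37→51, due 37, tardiness 14
#103: 51→64, due 29, tardiness 35
#124: 64→76, due 52, tardiness 24
#131: 76→83, due 53, tardiness 30
#117: 83→87, due 49, tardiness 38
#145: 87→90, due 32, tardiness 58
Late repairs: 7.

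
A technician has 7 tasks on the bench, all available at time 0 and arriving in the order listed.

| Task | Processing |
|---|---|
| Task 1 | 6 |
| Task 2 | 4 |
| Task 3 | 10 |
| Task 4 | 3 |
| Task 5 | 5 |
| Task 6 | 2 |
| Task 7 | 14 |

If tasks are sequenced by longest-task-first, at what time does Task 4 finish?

42

LPT (decreasing processing time): Task 7 Task 3 Task 1 Task 5 Task 2 Task 4 Task 6.
Task 7: 0→14
Task 3: 14→24
Task 1: 24→30
Task 5: 30→35
Task 2: 35→39
Task 4: 39→42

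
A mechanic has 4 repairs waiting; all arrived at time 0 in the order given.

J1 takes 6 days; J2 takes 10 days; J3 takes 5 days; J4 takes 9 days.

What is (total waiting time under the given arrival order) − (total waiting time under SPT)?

FIFO (arrival order): J1 J2 J3 J4.
J1: waits 0, runs 0→6
J2: waits 6, runs 6→16
J3: waits 16, runs 16→21
J4: waits 21, runs 21→30
Sum = 0+6+16+21 = 43.
SPT (increasing processing time): J3 J1 J4 J2.
J3: waits 0, runs 0→5
J1: waits 5, runs 5→11
J4: waits 11, runs 11→20
J2: waits 20, runs 20→30
Sum = 0+5+11+20 = 36.
Difference = 43 − 36 = 7.

7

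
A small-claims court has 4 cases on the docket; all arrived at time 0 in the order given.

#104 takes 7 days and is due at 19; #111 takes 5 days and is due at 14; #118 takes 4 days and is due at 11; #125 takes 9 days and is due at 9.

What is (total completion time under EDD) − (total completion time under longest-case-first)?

EDD (increasing due date): #125 #118 #111 #104.
#125: 0→9
#118: 9→13
#111: 13→18
#104: 18→25
Sum = 9+13+18+25 = 65.
LPT (decreasing processing time): #125 #104 #111 #118.
#125: 0→9
#104: 9→16
#111: 16→21
#118: 21→25
Sum = 9+16+21+25 = 71.
Difference = 65 − 71 = -6.

-6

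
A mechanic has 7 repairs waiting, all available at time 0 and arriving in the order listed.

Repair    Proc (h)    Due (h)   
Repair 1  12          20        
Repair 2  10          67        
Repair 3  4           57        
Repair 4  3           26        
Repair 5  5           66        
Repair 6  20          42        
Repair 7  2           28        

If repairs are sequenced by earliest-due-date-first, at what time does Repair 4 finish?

15

EDD (increasing due date): Repair 1 Repair 4 Repair 7 Repair 6 Repair 3 Repair 5 Repair 2.
Repair 1: 0→12
Repair 4: 12→15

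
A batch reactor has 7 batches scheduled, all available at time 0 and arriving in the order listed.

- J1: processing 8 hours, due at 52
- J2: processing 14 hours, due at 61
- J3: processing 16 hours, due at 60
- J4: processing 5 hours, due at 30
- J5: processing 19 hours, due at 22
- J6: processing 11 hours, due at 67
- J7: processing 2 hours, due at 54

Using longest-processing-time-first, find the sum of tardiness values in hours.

80

LPT (decreasing processing time): J5 J3 J2 J6 J1 J4 J7.
J5: 0→19, due 22, tardiness 0
J3: 19→35, due 60, tardiness 0
J2: 35→49, due 61, tardiness 0
J6: 49→60, due 67, tardiness 0
J1: 60→68, due 52, tardiness 16
J4: 68→73, due 30, tardiness 43
J7: 73→75, due 54, tardiness 21
Sum = 0+0+0+0+16+43+21 = 80.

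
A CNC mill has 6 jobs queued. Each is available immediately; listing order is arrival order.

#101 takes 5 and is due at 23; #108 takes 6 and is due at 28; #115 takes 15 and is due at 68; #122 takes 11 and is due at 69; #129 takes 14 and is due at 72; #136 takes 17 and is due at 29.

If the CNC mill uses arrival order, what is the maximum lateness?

FIFO (arrival order): #101 #108 #115 #122 #129 #136.
#101: 0→5, due 23, lateness -18
#108: 5→11, due 28, lateness -17
#115: 11→26, due 68, lateness -42
#122: 26→37, due 69, lateness -32
#129: 37→51, due 72, lateness -21
#136: 51→68, due 29, lateness 39
Maximum = 39.

39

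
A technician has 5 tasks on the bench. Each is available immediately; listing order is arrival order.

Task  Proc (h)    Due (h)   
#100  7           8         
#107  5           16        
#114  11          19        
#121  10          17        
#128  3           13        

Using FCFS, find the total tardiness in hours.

FIFO (arrival order): #100 #107 #114 #121 #128.
#100: 0→7, due 8, tardiness 0
#107: 7→12, due 16, tardiness 0
#114: 12→23, due 19, tardiness 4
#121: 23→33, due 17, tardiness 16
#128: 33→36, due 13, tardiness 23
Sum = 0+0+4+16+23 = 43.

43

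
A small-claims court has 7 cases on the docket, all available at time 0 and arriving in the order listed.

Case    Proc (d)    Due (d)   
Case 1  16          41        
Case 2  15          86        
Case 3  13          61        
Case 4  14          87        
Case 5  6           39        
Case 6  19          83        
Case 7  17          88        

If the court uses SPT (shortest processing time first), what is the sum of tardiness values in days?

40

SPT (increasing processing time): Case 5 Case 3 Case 4 Case 2 Case 1 Case 7 Case 6.
Case 5: 0→6, due 39, tardiness 0
Case 3: 6→19, due 61, tardiness 0
Case 4: 19→33, due 87, tardiness 0
Case 2: 33→48, due 86, tardiness 0
Case 1: 48→64, due 41, tardiness 23
Case 7: 64→81, due 88, tardiness 0
Case 6: 81→100, due 83, tardiness 17
Sum = 0+0+0+0+23+0+17 = 40.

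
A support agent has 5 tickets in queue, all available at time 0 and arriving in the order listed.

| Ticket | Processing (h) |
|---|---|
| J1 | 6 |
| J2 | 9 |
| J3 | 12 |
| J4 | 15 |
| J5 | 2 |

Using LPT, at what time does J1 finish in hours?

42

LPT (decreasing processing time): J4 J3 J2 J1 J5.
J4: 0→15
J3: 15→27
J2: 27→36
J1: 36→42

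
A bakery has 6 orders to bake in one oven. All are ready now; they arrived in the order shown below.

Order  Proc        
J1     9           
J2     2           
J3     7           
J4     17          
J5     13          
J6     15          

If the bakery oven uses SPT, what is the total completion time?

SPT (increasing processing time): J2 J3 J1 J5 J6 J4.
J2: 0→2
J3: 2→9
J1: 9→18
J5: 18→31
J6: 31→46
J4: 46→63
Sum = 2+9+18+31+46+63 = 169.

169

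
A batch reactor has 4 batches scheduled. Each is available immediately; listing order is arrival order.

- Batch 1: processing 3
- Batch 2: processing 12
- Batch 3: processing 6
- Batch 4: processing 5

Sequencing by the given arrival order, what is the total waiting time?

FIFO (arrival order): Batch 1 Batch 2 Batch 3 Batch 4.
Batch 1: waits 0, runs 0→3
Batch 2: waits 3, runs 3→15
Batch 3: waits 15, runs 15→21
Batch 4: waits 21, runs 21→26
Sum = 0+3+15+21 = 39.

39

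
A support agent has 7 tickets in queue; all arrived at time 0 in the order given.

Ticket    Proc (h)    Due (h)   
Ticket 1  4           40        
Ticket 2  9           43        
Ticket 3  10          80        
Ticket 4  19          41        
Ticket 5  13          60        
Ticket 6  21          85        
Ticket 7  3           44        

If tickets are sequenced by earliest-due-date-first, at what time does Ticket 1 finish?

EDD (increasing due date): Ticket 1 Ticket 4 Ticket 2 Ticket 7 Ticket 5 Ticket 3 Ticket 6.
Ticket 1: 0→4

4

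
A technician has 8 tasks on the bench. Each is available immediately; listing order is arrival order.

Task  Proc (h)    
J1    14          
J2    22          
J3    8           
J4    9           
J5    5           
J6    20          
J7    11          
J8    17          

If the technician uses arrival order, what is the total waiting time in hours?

372

FIFO (arrival order): J1 J2 J3 J4 J5 J6 J7 J8.
J1: waits 0, runs 0→14
J2: waits 14, runs 14→36
J3: waits 36, runs 36→44
J4: waits 44, runs 44→53
J5: waits 53, runs 53→58
J6: waits 58, runs 58→78
J7: waits 78, runs 78→89
J8: waits 89, runs 89→106
Sum = 0+14+36+44+53+58+78+89 = 372.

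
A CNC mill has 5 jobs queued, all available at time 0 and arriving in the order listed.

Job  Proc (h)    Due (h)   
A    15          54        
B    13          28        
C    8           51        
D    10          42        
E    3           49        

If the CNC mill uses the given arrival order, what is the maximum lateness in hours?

4

FIFO (arrival order): A B C D E.
A: 0→15, due 54, lateness -39
B: 15→28, due 28, lateness 0
C: 28→36, due 51, lateness -15
D: 36→46, due 42, lateness 4
E: 46→49, due 49, lateness 0
Maximum = 4.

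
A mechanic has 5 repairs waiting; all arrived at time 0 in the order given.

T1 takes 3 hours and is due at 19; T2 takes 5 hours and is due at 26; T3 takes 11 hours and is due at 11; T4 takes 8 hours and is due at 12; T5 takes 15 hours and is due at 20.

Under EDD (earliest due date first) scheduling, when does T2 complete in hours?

42

EDD (increasing due date): T3 T4 T1 T5 T2.
T3: 0→11
T4: 11→19
T1: 19→22
T5: 22→37
T2: 37→42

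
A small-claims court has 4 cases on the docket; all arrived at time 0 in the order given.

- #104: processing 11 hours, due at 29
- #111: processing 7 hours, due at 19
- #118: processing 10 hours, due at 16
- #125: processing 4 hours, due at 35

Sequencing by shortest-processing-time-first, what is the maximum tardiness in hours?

SPT (increasing processing time): #125 #111 #118 #104.
#125: 0→4, due 35, tardiness 0
#111: 4→11, due 19, tardiness 0
#118: 11→21, due 16, tardiness 5
#104: 21→32, due 29, tardiness 3
Maximum = 5.

5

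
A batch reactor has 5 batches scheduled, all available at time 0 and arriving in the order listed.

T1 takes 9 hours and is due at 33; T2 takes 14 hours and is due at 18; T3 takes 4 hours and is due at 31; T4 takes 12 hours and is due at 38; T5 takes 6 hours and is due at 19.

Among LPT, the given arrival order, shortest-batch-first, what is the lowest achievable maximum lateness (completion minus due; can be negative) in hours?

22

LPT (decreasing processing time): T2 T4 T1 T5 T3.
T2: 0→14, due 18, lateness -4
T4: 14→26, due 38, lateness -12
T1: 26→35, due 33, lateness 2
T5: 35→41, due 19, lateness 22
T3: 41→45, due 31, lateness 14
Maximum = 22.
FIFO (arrival order): T1 T2 T3 T4 T5.
T1: 0→9, due 33, lateness -24
T2: 9→23, due 18, lateness 5
T3: 23→27, due 31, lateness -4
T4: 27→39, due 38, lateness 1
T5: 39→45, due 19, lateness 26
Maximum = 26.
SPT (increasing processing time): T3 T5 T1 T4 T2.
T3: 0→4, due 31, lateness -27
T5: 4→10, due 19, lateness -9
T1: 10→19, due 33, lateness -14
T4: 19→31, due 38, lateness -7
T2: 31→45, due 18, lateness 27
Maximum = 27.
LPT 22, FIFO 26, SPT 27 → minimum 22.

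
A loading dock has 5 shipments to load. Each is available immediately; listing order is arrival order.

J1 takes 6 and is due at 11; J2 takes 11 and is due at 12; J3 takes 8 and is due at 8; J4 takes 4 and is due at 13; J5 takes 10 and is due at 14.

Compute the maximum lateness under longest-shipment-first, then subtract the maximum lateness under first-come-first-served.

LPT (decreasing processing time): J2 J5 J3 J1 J4.
J2: 0→11, due 12, lateness -1
J5: 11→21, due 14, lateness 7
J3: 21→29, due 8, lateness 21
J1: 29→35, due 11, lateness 24
J4: 35→39, due 13, lateness 26
Maximum = 26.
FIFO (arrival order): J1 J2 J3 J4 J5.
J1: 0→6, due 11, lateness -5
J2: 6→17, due 12, lateness 5
J3: 17→25, due 8, lateness 17
J4: 25→29, due 13, lateness 16
J5: 29→39, due 14, lateness 25
Maximum = 25.
Difference = 26 − 25 = 1.

1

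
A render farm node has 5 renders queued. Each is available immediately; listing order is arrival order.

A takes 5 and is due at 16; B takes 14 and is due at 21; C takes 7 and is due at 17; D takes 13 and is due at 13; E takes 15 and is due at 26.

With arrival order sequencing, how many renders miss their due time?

FIFO (arrival order): A B C D E.
A: 0→5, due 16, tardiness 0
B: 5→19, due 21, tardiness 0
C: 19→26, due 17, tardiness 9
D: 26→39, due 13, tardiness 26
E: 39→54, due 26, tardiness 28
Late renders: 3.

3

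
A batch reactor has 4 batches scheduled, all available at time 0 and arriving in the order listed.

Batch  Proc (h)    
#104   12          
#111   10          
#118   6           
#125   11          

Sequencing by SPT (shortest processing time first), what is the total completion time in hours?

88

SPT (increasing processing time): #118 #111 #125 #104.
#118: 0→6
#111: 6→16
#125: 16→27
#104: 27→39
Sum = 6+16+27+39 = 88.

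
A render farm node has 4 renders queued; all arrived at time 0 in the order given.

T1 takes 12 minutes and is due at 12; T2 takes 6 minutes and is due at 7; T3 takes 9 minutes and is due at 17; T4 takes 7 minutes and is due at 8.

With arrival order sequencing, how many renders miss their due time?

FIFO (arrival order): T1 T2 T3 T4.
T1: 0→12, due 12, tardiness 0
T2: 12→18, due 7, tardiness 11
T3: 18→27, due 17, tardiness 10
T4: 27→34, due 8, tardiness 26
Late renders: 3.

3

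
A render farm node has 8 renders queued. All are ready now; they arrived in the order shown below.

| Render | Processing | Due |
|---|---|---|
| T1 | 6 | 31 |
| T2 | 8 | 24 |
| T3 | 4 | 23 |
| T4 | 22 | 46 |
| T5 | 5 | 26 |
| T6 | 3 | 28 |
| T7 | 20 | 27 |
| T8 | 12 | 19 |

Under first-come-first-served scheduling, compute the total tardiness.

FIFO (arrival order): T1 T2 T3 T4 T5 T6 T7 T8.
T1: 0→6, due 31, tardiness 0
T2: 6→14, due 24, tardiness 0
T3: 14→18, due 23, tardiness 0
T4: 18→40, due 46, tardiness 0
T5: 40→45, due 26, tardiness 19
T6: 45→48, due 28, tardiness 20
T7: 48→68, due 27, tardiness 41
T8: 68→80, due 19, tardiness 61
Sum = 0+0+0+0+19+20+41+61 = 141.

141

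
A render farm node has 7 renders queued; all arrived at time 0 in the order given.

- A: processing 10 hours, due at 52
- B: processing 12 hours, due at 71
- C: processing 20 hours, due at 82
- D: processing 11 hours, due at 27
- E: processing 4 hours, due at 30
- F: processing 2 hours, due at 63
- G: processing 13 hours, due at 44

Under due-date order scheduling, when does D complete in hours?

EDD (increasing due date): D E G A F B C.
D: 0→11

11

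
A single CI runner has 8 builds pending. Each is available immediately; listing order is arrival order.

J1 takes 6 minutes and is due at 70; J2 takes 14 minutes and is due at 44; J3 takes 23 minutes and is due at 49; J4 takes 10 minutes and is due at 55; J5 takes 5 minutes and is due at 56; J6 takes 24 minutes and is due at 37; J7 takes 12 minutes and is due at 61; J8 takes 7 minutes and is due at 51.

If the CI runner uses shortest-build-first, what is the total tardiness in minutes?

SPT (increasing processing time): J5 J1 J8 J4 J7 J2 J3 J6.
J5: 0→5, due 56, tardiness 0
J1: 5→11, due 70, tardiness 0
J8: 11→18, due 51, tardiness 0
J4: 18→28, due 55, tardiness 0
J7: 28→40, due 61, tardiness 0
J2: 40→54, due 44, tardiness 10
J3: 54→77, due 49, tardiness 28
J6: 77→101, due 37, tardiness 64
Sum = 0+0+0+0+0+10+28+64 = 102.

102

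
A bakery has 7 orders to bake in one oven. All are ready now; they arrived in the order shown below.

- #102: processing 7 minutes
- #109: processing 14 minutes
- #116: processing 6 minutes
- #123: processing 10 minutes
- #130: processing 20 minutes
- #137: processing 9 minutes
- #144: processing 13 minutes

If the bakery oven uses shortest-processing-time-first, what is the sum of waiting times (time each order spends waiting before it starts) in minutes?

SPT (increasing processing time): #116 #102 #137 #123 #144 #109 #130.
#116: waits 0, runs 0→6
#102: waits 6, runs 6→13
#137: waits 13, runs 13→22
#123: waits 22, runs 22→32
#144: waits 32, runs 32→45
#109: waits 45, runs 45→59
#130: waits 59, runs 59→79
Sum = 0+6+13+22+32+45+59 = 177.

177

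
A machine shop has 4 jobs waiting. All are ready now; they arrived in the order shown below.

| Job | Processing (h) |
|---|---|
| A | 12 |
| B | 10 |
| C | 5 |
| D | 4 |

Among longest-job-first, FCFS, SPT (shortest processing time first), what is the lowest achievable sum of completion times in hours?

63

LPT (decreasing processing time): A B C D.
A: 0→12
B: 12→22
C: 22→27
D: 27→31
Sum = 12+22+27+31 = 92.
FIFO (arrival order): A B C D.
A: 0→12
B: 12→22
C: 22→27
D: 27→31
Sum = 12+22+27+31 = 92.
SPT (increasing processing time): D C B A.
D: 0→4
C: 4→9
B: 9→19
A: 19→31
Sum = 4+9+19+31 = 63.
LPT 92, FIFO 92, SPT 63 → minimum 63.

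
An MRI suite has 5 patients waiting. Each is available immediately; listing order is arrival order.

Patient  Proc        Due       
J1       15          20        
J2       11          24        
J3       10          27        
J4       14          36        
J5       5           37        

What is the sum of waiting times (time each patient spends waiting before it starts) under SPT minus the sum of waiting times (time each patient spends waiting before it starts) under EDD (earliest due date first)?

SPT (increasing processing time): J5 J3 J2 J4 J1.
J5: waits 0, runs 0→5
J3: waits 5, runs 5→15
J2: waits 15, runs 15→26
J4: waits 26, runs 26→40
J1: waits 40, runs 40→55
Sum = 0+5+15+26+40 = 86.
EDD (increasing due date): J1 J2 J3 J4 J5.
J1: waits 0, runs 0→15
J2: waits 15, runs 15→26
J3: waits 26, runs 26→36
J4: waits 36, runs 36→50
J5: waits 50, runs 50→55
Sum = 0+15+26+36+50 = 127.
Difference = 86 − 127 = -41.

-41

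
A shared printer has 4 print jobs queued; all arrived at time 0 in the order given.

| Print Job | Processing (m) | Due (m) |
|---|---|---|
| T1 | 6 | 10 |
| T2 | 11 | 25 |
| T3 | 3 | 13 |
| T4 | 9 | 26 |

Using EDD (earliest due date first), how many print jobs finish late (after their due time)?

1

EDD (increasing due date): T1 T3 T2 T4.
T1: 0→6, due 10, tardiness 0
T3: 6→9, due 13, tardiness 0
T2: 9→20, due 25, tardiness 0
T4: 20→29, due 26, tardiness 3
Late print jobs: 1.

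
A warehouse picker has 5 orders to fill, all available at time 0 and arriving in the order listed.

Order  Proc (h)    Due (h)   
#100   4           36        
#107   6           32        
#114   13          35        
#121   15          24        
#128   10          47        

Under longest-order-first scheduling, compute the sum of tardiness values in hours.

24

LPT (decreasing processing time): #121 #114 #128 #107 #100.
#121: 0→15, due 24, tardiness 0
#114: 15→28, due 35, tardiness 0
#128: 28→38, due 47, tardiness 0
#107: 38→44, due 32, tardiness 12
#100: 44→48, due 36, tardiness 12
Sum = 0+0+0+12+12 = 24.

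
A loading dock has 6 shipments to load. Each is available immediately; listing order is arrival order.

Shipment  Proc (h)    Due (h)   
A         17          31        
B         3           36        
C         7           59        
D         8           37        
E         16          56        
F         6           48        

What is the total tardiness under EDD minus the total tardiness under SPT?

EDD (increasing due date): A B D F E C.
A: 0→17, due 31, tardiness 0
B: 17→20, due 36, tardiness 0
D: 20→28, due 37, tardiness 0
F: 28→34, due 48, tardiness 0
E: 34→50, due 56, tardiness 0
C: 50→57, due 59, tardiness 0
Sum = 0+0+0+0+0+0 = 0.
SPT (increasing processing time): B F C D E A.
B: 0→3, due 36, tardiness 0
F: 3→9, due 48, tardiness 0
C: 9→16, due 59, tardiness 0
D: 16→24, due 37, tardiness 0
E: 24→40, due 56, tardiness 0
A: 40→57, due 31, tardiness 26
Sum = 0+0+0+0+0+26 = 26.
Difference = 0 − 26 = -26.

-26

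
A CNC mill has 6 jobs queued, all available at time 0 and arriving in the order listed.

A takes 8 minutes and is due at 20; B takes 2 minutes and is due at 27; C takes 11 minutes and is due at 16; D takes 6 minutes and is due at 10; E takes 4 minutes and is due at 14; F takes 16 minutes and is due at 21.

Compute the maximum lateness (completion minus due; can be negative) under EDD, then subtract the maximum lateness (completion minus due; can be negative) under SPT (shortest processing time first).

EDD (increasing due date): D E C A F B.
D: 0→6, due 10, lateness -4
E: 6→10, due 14, lateness -4
C: 10→21, due 16, lateness 5
A: 21→29, due 20, lateness 9
F: 29→45, due 21, lateness 24
B: 45→47, due 27, lateness 20
Maximum = 24.
SPT (increasing processing time): B E D A C F.
B: 0→2, due 27, lateness -25
E: 2→6, due 14, lateness -8
D: 6→12, due 10, lateness 2
A: 12→20, due 20, lateness 0
C: 20→31, due 16, lateness 15
F: 31→47, due 21, lateness 26
Maximum = 26.
Difference = 24 − 26 = -2.

-2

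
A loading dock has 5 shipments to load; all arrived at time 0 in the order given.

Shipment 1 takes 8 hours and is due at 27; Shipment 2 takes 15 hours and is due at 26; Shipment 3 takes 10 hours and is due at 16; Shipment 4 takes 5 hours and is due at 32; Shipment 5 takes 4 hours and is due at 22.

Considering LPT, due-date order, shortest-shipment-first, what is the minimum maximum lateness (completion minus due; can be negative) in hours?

LPT (decreasing processing time): Shipment 2 Shipment 3 Shipment 1 Shipment 4 Shipment 5.
Shipment 2: 0→15, due 26, lateness -11
Shipment 3: 15→25, due 16, lateness 9
Shipment 1: 25→33, due 27, lateness 6
Shipment 4: 33→38, due 32, lateness 6
Shipment 5: 38→42, due 22, lateness 20
Maximum = 20.
EDD (increasing due date): Shipment 3 Shipment 5 Shipment 2 Shipment 1 Shipment 4.
Shipment 3: 0→10, due 16, lateness -6
Shipment 5: 10→14, due 22, lateness -8
Shipment 2: 14→29, due 26, lateness 3
Shipment 1: 29→37, due 27, lateness 10
Shipment 4: 37→42, due 32, lateness 10
Maximum = 10.
SPT (increasing processing time): Shipment 5 Shipment 4 Shipment 1 Shipment 3 Shipment 2.
Shipment 5: 0→4, due 22, lateness -18
Shipment 4: 4→9, due 32, lateness -23
Shipment 1: 9→17, due 27, lateness -10
Shipment 3: 17→27, due 16, lateness 11
Shipment 2: 27→42, due 26, lateness 16
Maximum = 16.
LPT 20, EDD 10, SPT 16 → minimum 10.

10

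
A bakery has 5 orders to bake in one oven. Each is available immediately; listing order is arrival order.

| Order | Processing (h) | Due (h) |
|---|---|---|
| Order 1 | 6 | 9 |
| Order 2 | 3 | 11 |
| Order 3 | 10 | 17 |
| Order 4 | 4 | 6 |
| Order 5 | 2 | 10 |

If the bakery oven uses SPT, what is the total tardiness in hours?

SPT (increasing processing time): Order 5 Order 2 Order 4 Order 1 Order 3.
Order 5: 0→2, due 10, tardiness 0
Order 2: 2→5, due 11, tardiness 0
Order 4: 5→9, due 6, tardiness 3
Order 1: 9→15, due 9, tardiness 6
Order 3: 15→25, due 17, tardiness 8
Sum = 0+0+3+6+8 = 17.

17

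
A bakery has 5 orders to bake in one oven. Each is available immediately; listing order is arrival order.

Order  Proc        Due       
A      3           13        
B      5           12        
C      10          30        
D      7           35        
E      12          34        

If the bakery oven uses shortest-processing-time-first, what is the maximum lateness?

SPT (increasing processing time): A B D C E.
A: 0→3, due 13, lateness -10
B: 3→8, due 12, lateness -4
D: 8→15, due 35, lateness -20
C: 15→25, due 30, lateness -5
E: 25→37, due 34, lateness 3
Maximum = 3.

3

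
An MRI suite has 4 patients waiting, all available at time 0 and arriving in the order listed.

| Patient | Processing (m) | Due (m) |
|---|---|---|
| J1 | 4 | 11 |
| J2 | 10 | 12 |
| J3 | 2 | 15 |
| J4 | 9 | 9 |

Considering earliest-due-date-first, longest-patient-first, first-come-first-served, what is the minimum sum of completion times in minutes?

59

EDD (increasing due date): J4 J1 J2 J3.
J4: 0→9
J1: 9→13
J2: 13→23
J3: 23→25
Sum = 9+13+23+25 = 70.
LPT (decreasing processing time): J2 J4 J1 J3.
J2: 0→10
J4: 10→19
J1: 19→23
J3: 23→25
Sum = 10+19+23+25 = 77.
FIFO (arrival order): J1 J2 J3 J4.
J1: 0→4
J2: 4→14
J3: 14→16
J4: 16→25
Sum = 4+14+16+25 = 59.
EDD 70, LPT 77, FIFO 59 → minimum 59.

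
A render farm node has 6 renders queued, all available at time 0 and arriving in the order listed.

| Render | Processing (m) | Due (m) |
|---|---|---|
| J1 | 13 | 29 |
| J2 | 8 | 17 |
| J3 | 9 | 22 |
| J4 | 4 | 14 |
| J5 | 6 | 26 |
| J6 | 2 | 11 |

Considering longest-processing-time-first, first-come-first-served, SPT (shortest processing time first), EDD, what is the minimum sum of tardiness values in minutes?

LPT (decreasing processing time): J1 J3 J2 J5 J4 J6.
J1: 0→13, due 29, tardiness 0
J3: 13→22, due 22, tardiness 0
J2: 22→30, due 17, tardiness 13
J5: 30→36, due 26, tardiness 10
J4: 36→40, due 14, tardiness 26
J6: 40→42, due 11, tardiness 31
Sum = 0+0+13+10+26+31 = 80.
FIFO (arrival order): J1 J2 J3 J4 J5 J6.
J1: 0→13, due 29, tardiness 0
J2: 13→21, due 17, tardiness 4
J3: 21→30, due 22, tardiness 8
J4: 30→34, due 14, tardiness 20
J5: 34→40, due 26, tardiness 14
J6: 40→42, due 11, tardiness 31
Sum = 0+4+8+20+14+31 = 77.
SPT (increasing processing time): J6 J4 J5 J2 J3 J1.
J6: 0→2, due 11, tardiness 0
J4: 2→6, due 14, tardiness 0
J5: 6→12, due 26, tardiness 0
J2: 12→20, due 17, tardiness 3
J3: 20→29, due 22, tardiness 7
J1: 29→42, due 29, tardiness 13
Sum = 0+0+0+3+7+13 = 23.
EDD (increasing due date): J6 J4 J2 J3 J5 J1.
J6: 0→2, due 11, tardiness 0
J4: 2→6, due 14, tardiness 0
J2: 6→14, due 17, tardiness 0
J3: 14→23, due 22, tardiness 1
J5: 23→29, due 26, tardiness 3
J1: 29→42, due 29, tardiness 13
Sum = 0+0+0+1+3+13 = 17.
LPT 80, FIFO 77, SPT 23, EDD 17 → minimum 17.

17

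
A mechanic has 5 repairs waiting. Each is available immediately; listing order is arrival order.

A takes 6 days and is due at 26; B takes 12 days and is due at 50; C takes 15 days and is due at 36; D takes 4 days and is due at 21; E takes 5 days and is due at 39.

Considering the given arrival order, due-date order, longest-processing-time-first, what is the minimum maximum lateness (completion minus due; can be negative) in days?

-8

FIFO (arrival order): A B C D E.
A: 0→6, due 26, lateness -20
B: 6→18, due 50, lateness -32
C: 18→33, due 36, lateness -3
D: 33→37, due 21, lateness 16
E: 37→42, due 39, lateness 3
Maximum = 16.
EDD (increasing due date): D A C E B.
D: 0→4, due 21, lateness -17
A: 4→10, due 26, lateness -16
C: 10→25, due 36, lateness -11
E: 25→30, due 39, lateness -9
B: 30→42, due 50, lateness -8
Maximum = -8.
LPT (decreasing processing time): C B A E D.
C: 0→15, due 36, lateness -21
B: 15→27, due 50, lateness -23
A: 27→33, due 26, lateness 7
E: 33→38, due 39, lateness -1
D: 38→42, due 21, lateness 21
Maximum = 21.
FIFO 16, EDD -8, LPT 21 → minimum -8.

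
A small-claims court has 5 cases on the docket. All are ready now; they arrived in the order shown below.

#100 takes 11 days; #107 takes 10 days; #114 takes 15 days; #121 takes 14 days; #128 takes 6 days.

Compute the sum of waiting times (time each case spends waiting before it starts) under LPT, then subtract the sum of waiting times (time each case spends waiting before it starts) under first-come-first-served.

16

LPT (decreasing processing time): #114 #121 #100 #107 #128.
#114: waits 0, runs 0→15
#121: waits 15, runs 15→29
#100: waits 29, runs 29→40
#107: waits 40, runs 40→50
#128: waits 50, runs 50→56
Sum = 0+15+29+40+50 = 134.
FIFO (arrival order): #100 #107 #114 #121 #128.
#100: waits 0, runs 0→11
#107: waits 11, runs 11→21
#114: waits 21, runs 21→36
#121: waits 36, runs 36→50
#128: waits 50, runs 50→56
Sum = 0+11+21+36+50 = 118.
Difference = 134 − 118 = 16.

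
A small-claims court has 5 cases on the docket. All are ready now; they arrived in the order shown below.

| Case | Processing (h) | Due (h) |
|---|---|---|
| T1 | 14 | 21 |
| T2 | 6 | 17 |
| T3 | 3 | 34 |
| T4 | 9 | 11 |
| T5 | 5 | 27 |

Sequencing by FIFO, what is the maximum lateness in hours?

FIFO (arrival order): T1 T2 T3 T4 T5.
T1: 0→14, due 21, lateness -7
T2: 14→20, due 17, lateness 3
T3: 20→23, due 34, lateness -11
T4: 23→32, due 11, lateness 21
T5: 32→37, due 27, lateness 10
Maximum = 21.

21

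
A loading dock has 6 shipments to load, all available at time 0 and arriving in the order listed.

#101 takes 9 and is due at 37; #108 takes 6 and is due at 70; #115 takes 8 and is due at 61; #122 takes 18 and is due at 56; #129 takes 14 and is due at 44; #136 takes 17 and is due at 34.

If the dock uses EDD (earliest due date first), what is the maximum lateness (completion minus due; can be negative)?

EDD (increasing due date): #136 #101 #129 #122 #115 #108.
#136: 0→17, due 34, lateness -17
#101: 17→26, due 37, lateness -11
#129: 26→40, due 44, lateness -4
#122: 40→58, due 56, lateness 2
#115: 58→66, due 61, lateness 5
#108: 66→72, due 70, lateness 2
Maximum = 5.

5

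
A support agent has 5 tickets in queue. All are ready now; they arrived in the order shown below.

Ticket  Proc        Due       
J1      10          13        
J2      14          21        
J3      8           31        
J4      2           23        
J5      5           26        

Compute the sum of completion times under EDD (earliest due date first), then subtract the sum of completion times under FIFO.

-9

EDD (increasing due date): J1 J2 J4 J5 J3.
J1: 0→10
J2: 10→24
J4: 24→26
J5: 26→31
J3: 31→39
Sum = 10+24+26+31+39 = 130.
FIFO (arrival order): J1 J2 J3 J4 J5.
J1: 0→10
J2: 10→24
J3: 24→32
J4: 32→34
J5: 34→39
Sum = 10+24+32+34+39 = 139.
Difference = 130 − 139 = -9.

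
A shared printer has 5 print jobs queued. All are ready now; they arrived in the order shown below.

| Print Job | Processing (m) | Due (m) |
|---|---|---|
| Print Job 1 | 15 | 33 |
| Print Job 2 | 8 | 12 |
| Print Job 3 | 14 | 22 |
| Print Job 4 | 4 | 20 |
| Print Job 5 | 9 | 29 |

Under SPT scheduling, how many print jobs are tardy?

SPT (increasing processing time): Print Job 4 Print Job 2 Print Job 5 Print Job 3 Print Job 1.
Print Job 4: 0→4, due 20, tardiness 0
Print Job 2: 4→12, due 12, tardiness 0
Print Job 5: 12→21, due 29, tardiness 0
Print Job 3: 21→35, due 22, tardiness 13
Print Job 1: 35→50, due 33, tardiness 17
Late print jobs: 2.

2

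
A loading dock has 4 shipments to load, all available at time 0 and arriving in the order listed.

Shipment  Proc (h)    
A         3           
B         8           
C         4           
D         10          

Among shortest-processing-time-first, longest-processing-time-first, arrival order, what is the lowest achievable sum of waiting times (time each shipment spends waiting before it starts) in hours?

SPT (increasing processing time): A C B D.
A: waits 0, runs 0→3
C: waits 3, runs 3→7
B: waits 7, runs 7→15
D: waits 15, runs 15→25
Sum = 0+3+7+15 = 25.
LPT (decreasing processing time): D B C A.
D: waits 0, runs 0→10
B: waits 10, runs 10→18
C: waits 18, runs 18→22
A: waits 22, runs 22→25
Sum = 0+10+18+22 = 50.
FIFO (arrival order): A B C D.
A: waits 0, runs 0→3
B: waits 3, runs 3→11
C: waits 11, runs 11→15
D: waits 15, runs 15→25
Sum = 0+3+11+15 = 29.
SPT 25, LPT 50, FIFO 29 → minimum 25.

25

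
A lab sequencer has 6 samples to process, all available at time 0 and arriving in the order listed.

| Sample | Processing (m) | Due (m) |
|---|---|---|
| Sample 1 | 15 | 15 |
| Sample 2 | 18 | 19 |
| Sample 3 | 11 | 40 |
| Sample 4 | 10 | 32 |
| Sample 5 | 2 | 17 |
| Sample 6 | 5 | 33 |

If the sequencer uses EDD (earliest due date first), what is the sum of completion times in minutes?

223

EDD (increasing due date): Sample 1 Sample 5 Sample 2 Sample 4 Sample 6 Sample 3.
Sample 1: 0→15
Sample 5: 15→17
Sample 2: 17→35
Sample 4: 35→45
Sample 6: 45→50
Sample 3: 50→61
Sum = 15+17+35+45+50+61 = 223.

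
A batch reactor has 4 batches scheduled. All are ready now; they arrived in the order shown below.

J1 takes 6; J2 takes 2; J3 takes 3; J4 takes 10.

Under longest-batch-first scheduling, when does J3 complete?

LPT (decreasing processing time): J4 J1 J3 J2.
J4: 0→10
J1: 10→16
J3: 16→19

19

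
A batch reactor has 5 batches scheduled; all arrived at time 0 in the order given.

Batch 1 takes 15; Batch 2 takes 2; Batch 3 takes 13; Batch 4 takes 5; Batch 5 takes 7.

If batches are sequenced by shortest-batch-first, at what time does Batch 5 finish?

14

SPT (increasing processing time): Batch 2 Batch 4 Batch 5 Batch 3 Batch 1.
Batch 2: 0→2
Batch 4: 2→7
Batch 5: 7→14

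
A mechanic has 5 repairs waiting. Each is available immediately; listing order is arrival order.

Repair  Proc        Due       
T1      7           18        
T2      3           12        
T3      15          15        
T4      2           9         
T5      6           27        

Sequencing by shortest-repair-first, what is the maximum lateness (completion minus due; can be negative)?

SPT (increasing processing time): T4 T2 T5 T1 T3.
T4: 0→2, due 9, lateness -7
T2: 2→5, due 12, lateness -7
T5: 5→11, due 27, lateness -16
T1: 11→18, due 18, lateness 0
T3: 18→33, due 15, lateness 18
Maximum = 18.

18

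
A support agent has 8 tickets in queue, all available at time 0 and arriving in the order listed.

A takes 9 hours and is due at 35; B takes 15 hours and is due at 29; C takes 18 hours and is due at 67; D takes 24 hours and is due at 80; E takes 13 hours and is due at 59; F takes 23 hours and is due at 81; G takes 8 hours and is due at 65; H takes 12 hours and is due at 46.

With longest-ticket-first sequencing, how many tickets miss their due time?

LPT (decreasing processing time): D F C B E H A G.
D: 0→24, due 80, tardiness 0
F: 24→47, due 81, tardiness 0
C: 47→65, due 67, tardiness 0
B: 65→80, due 29, tardiness 51
E: 80→93, due 59, tardiness 34
H: 93→105, due 46, tardiness 59
A: 105→114, due 35, tardiness 79
G: 114→122, due 65, tardiness 57
Late tickets: 5.

5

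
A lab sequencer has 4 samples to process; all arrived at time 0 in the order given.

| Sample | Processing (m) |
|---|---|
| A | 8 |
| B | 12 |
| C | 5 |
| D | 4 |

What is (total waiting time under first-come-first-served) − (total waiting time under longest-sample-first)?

FIFO (arrival order): A B C D.
A: waits 0, runs 0→8
B: waits 8, runs 8→20
C: waits 20, runs 20→25
D: waits 25, runs 25→29
Sum = 0+8+20+25 = 53.
LPT (decreasing processing time): B A C D.
B: waits 0, runs 0→12
A: waits 12, runs 12→20
C: waits 20, runs 20→25
D: waits 25, runs 25→29
Sum = 0+12+20+25 = 57.
Difference = 53 − 57 = -4.

-4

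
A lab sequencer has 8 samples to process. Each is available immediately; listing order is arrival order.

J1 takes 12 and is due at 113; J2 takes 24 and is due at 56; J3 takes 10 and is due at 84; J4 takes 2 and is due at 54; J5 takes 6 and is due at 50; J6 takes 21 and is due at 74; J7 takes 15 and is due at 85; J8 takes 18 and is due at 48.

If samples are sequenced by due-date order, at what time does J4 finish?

26

EDD (increasing due date): J8 J5 J4 J2 J6 J3 J7 J1.
J8: 0→18
J5: 18→24
J4: 24→26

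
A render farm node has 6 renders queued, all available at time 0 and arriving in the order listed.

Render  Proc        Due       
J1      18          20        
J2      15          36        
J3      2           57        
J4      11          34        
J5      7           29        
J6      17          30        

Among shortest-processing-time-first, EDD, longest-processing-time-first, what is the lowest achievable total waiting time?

118

SPT (increasing processing time): J3 J5 J4 J2 J6 J1.
J3: waits 0, runs 0→2
J5: waits 2, runs 2→9
J4: waits 9, runs 9→20
J2: waits 20, runs 20→35
J6: waits 35, runs 35→52
J1: waits 52, runs 52→70
Sum = 0+2+9+20+35+52 = 118.
EDD (increasing due date): J1 J5 J6 J4 J2 J3.
J1: waits 0, runs 0→18
J5: waits 18, runs 18→25
J6: waits 25, runs 25→42
J4: waits 42, runs 42→53
J2: waits 53, runs 53→68
J3: waits 68, runs 68→70
Sum = 0+18+25+42+53+68 = 206.
LPT (decreasing processing time): J1 J6 J2 J4 J5 J3.
J1: waits 0, runs 0→18
J6: waits 18, runs 18→35
J2: waits 35, runs 35→50
J4: waits 50, runs 50→61
J5: waits 61, runs 61→68
J3: waits 68, runs 68→70
Sum = 0+18+35+50+61+68 = 232.
SPT 118, EDD 206, LPT 232 → minimum 118.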